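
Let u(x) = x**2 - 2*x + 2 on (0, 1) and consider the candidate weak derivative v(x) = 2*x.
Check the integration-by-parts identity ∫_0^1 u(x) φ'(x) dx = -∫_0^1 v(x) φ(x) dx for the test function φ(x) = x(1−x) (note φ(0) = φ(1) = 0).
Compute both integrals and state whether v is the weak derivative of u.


LHS = 1/6, RHS = -1/6. No, v is not the weak derivative of u.

u(x) = x**2 - 2*x + 2, classical derivative u'(x) = 2*x - 2.
φ(x) = x(1−x), so φ'(x) = 1 - 2*x.
Note φ(0) = φ(1) = 0, so the boundary term u·φ vanishes.
LHS = ∫_0^1 u(x) φ'(x) dx = ∫_0^1 (-2*x^3 + 5*x^2 - 6*x + 2) dx. Term by term:
  ∫_0^1 -2*x^3 dx = -1/2;  ∫_0^1 5*x^2 dx = 5/3;  ∫_0^1 -6*x dx = -3;
  ∫_0^1 2 dx = 2.
Sum: -1/2 + 5/3 − 3 + 2 = 1/6.
So LHS = 1/6.
∫_0^1 v(x) φ(x) dx = ∫_0^1 (-2*x^3 + 2*x^2) dx. Term by term:
  ∫_0^1 -2*x^3 dx = -1/2;  ∫_0^1 2*x^2 dx = 2/3.
Sum: -1/2 + 2/3 = 1/6.
So RHS = -∫_0^1 v(x) φ(x) dx = -1/6.
LHS − RHS = 1/3 ≠ 0, so the identity fails.
(For a valid weak derivative the identity must hold for EVERY test function, in particular this one. The failure shows v is NOT the weak derivative of u.)
Correct weak derivative would be u'(x) = 2*x - 2.


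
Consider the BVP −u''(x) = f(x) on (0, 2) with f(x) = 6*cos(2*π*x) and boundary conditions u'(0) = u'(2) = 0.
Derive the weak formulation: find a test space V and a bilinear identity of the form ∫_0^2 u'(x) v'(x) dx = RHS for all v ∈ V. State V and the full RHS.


V = H^1(0, 2) (no boundary constraint on v; u is determined up to an additive constant); weak form: ∫_0^2 u'v' dx = ∫_0^2 (6*cos(2*π*x)) v dx for all v ∈ V.

Multiply both sides by a test function v and integrate from 0 to 2:
  ∫_0^2 −u''(x) v(x) dx = ∫_0^2 f(x) v(x) dx.
Integrate the LHS by parts once:
  ∫_0^2 −u'' v dx = −[u'(x) v(x)]_0^2 + ∫_0^2 u'(x) v'(x) dx.
Thus ∫_0^2 u'(x) v'(x) dx = ∫_0^2 f(x) v(x) dx + [u'(x) v(x)]_0^2.
Choose V so that boundary terms are either known or forced to vanish.
u has homogeneous Neumann: u'(0) = u'(2) = 0. So [u' v]_0^2 = 0·v(2) − 0·v(0) = 0 for any v; take V = H^1(0, 2).
Weak formulation: find u (satisfying any essential BC) such that ∫_0^2 u'(x) v'(x) dx = ∫_0^2 f v dx for all v ∈ V (homogeneous Neumann, so boundary terms vanish).
Substituting f(x) = 6*cos(2*π*x), the right-hand side is ∫_0^2 (6*cos(2*π*x)) v dx.
Compatibility check (pure Neumann): taking v ≡ 1 ∈ V gives 0 = ∫_0^2 f dx + (0) − (0), i.e. ∫_0^2 f dx must equal u'(0) − u'(2) = 0. Indeed ∫_0^2 (6*cos(2*π*x)) dx = 0, so the data are compatible. The solution is then unique only up to an additive constant (fix it e.g. by requiring ∫_0^2 u dx = 0).


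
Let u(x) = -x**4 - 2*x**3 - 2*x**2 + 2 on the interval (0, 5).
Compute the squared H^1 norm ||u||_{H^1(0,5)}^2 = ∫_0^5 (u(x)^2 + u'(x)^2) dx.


||u||_{H^1}^2 = 110265145/126

The H^1 norm (squared) on an interval (0, L) is
  ||u||_{H^1}^2 = ∫_0^L u(x)^2 dx + ∫_0^L u'(x)^2 dx.
Compute u'(x) = -4*x**3 - 6*x**2 - 4*x.
Then u(x)^2 = x**8 + 4*x**7 + 8*x**6 + 8*x**5 - 8*x**3 - 8*x**2 + 4 and u'(x)^2 = 16*x**6 + 48*x**5 + 68*x**4 + 48*x**3 + 16*x**2.
Integrate each monomial from 0 to 5 using ∫_0^5 c·x^n dx = c·5^(n+1)/(n+1):
  ∫_0^5 u(x)^2 dx = ∫_0^5 (x^8 + 4*x^7 + 8*x^6 + 8*x^5 - 8*x^3 - 8*x^2 + 4) dx. Term by term:
    ∫_0^5 x^8 dx = 1953125/9;  ∫_0^5 4*x^7 dx = 390625/2;  ∫_0^5 8*x^6 dx = 625000/7;
    ∫_0^5 8*x^5 dx = 62500/3;  ∫_0^5 -8*x^3 dx = -1250;  ∫_0^5 -8*x^2 dx = -1000/3;
    ∫_0^5 4 dx = 20.
  Sum: 1953125/9 + 390625/2 + 625000/7 + 62500/3 − 1250 − 1000/3 + 20 = 65631145/126.
  ∫_0^5 u'(x)^2 dx = ∫_0^5 (16*x^6 + 48*x^5 + 68*x^4 + 48*x^3 + 16*x^2) dx. Term by term:
    ∫_0^5 16*x^6 dx = 1250000/7;  ∫_0^5 48*x^5 dx = 125000;  ∫_0^5 68*x^4 dx = 42500;
    ∫_0^5 48*x^3 dx = 7500;  ∫_0^5 16*x^2 dx = 2000/3.
  Sum: 1250000/7 + 125000 + 42500 + 7500 + 2000/3 = 7439000/21.
Adding: ||u||_{H^1}^2 = 65631145/126 + 7439000/21 = 110265145/126.


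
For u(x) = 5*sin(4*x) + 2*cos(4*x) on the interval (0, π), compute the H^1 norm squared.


||u||_{H^1(0,π)}^2 = 493*π/2

u'(x) = -8*sin(4*x) + 20*cos(4*x).
Expand u² and (u')² and integrate term by term on (0, π), using: for integers n ≥ 1, ∫_0^π sin²(nx) dx = ∫_0^π cos²(nx) dx = π/2; for n ≠ n', ∫_0^π sin(nx)sin(n'x) dx = ∫_0^π cos(nx)cos(n'x) dx = 0; and by product-to-sum, ∫_0^π sin(nx)cos(n'x) dx = ½∫_0^π [sin((n+n')x) + sin((n−n')x)] dx, which is 0 when n+n' is even and 2n/(n²−n'²) when n+n' is odd (it need not vanish on (0, π)).
  u² squared terms: (2)²·∫cos(4x)² dx = 4·π/2 = 2*π;  (5)²·∫sin(4x)² dx = 25·π/2 = 25*π/2.
  u² cross terms: 2·(2)·(5)·∫cos(4x)·sin(4x) dx = 20·(0) = 0.
  So ∫_0^π u² dx = 2*π + 25*π/2 + 0 = 29*π/2.
  (u')² squared terms: (-8)²·∫sin(4x)² dx = 64·π/2 = 32*π;  (20)²·∫cos(4x)² dx = 400·π/2 = 200*π.
  (u')² cross terms: 2·(-8)·(20)·∫sin(4x)·cos(4x) dx = -320·(0) = 0.
  So ∫_0^π (u')² dx = 32*π + 200*π + 0 = 232*π.
||u||_{H^1}^2 = (29*π/2) + (232*π) = 493*π/2.


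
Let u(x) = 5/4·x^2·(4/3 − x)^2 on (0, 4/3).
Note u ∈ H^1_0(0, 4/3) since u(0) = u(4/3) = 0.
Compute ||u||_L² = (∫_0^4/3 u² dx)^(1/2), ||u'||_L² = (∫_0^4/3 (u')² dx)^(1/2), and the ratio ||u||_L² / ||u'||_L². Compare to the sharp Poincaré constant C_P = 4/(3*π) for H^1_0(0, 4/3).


||u||_L² / ||u'||_L² = 2*sqrt(3)/9 < C_P = 4/(3*π).

u(x) = 5/4·x^2·(4/3 − x)^2, so u'(x) = 5*x*(3*x - 4)*(3*x - 2)/9.
u(x) = 5/4·x^2·(4/3 − x)^2 vanishes at x = 0 and x = 4/3, so u ∈ H^1_0(0, 4/3). Differentiate via the product rule and integrate the resulting polynomials term by term.
  ∫_0^4/3 u² dx = ∫_0^4/3 (25*x^8/16 - 25*x^7/3 + 50*x^6/3 - 400*x^5/27 + 400*x^4/81) dx. Term by term:
    ∫_0^4/3 25*x^8/16 dx = 409600/177147;  ∫_0^4/3 -25*x^7/3 dx = -204800/19683;  ∫_0^4/3 50*x^6/3 dx = 819200/45927;
    ∫_0^4/3 -400*x^5/27 dx = -819200/59049;  ∫_0^4/3 400*x^4/81 dx = 81920/19683.
  Sum: 409600/177147 − 204800/19683 + 819200/45927 − 819200/59049 + 81920/19683 = 40960/1240029.
  ∫_0^4/3 (u')² dx = ∫_0^4/3 (25*x^6 - 100*x^5 + 1300*x^4/9 - 800*x^3/9 + 1600*x^2/81) dx. Term by term:
    ∫_0^4/3 25*x^6 dx = 409600/15309;  ∫_0^4/3 -100*x^5 dx = -204800/2187;  ∫_0^4/3 1300*x^4/9 dx = 266240/2187;
    ∫_0^4/3 -800*x^3/9 dx = -51200/729;  ∫_0^4/3 1600*x^2/81 dx = 102400/6561.
  Sum: 409600/15309 − 204800/2187 + 266240/2187 − 51200/729 + 102400/6561 = 10240/45927.
∫_0^4/3 u² dx = 40960/1240029, so ||u||_L² = 64*sqrt(210)/5103.
∫_0^4/3 (u')² dx = 10240/45927, so ||u'||_L² = 32*sqrt(70)/567.
Ratio ||u||_L² / ||u'||_L² = 2*sqrt(3)/9.
Sharp Poincaré constant on H^1_0(0, 4/3) is C_P = L/π = 4/(3*π), achieved by sin(3*π/4·x).
A polynomial bump cannot attain the sharp Poincaré constant (only the first sine eigenfunction does), so the ratio is strictly less than C_P, consistent with ||u||_L² ≤ C_P ||u'||_L².


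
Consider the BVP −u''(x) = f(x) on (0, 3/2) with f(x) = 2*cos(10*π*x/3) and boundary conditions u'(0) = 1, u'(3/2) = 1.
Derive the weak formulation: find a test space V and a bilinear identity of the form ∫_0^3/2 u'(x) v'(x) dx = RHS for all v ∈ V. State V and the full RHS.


V = H^1(0, 3/2) (v unrestricted at boundary; u is determined up to an additive constant); weak form: ∫_0^3/2 u'v' dx = ∫_0^3/2 (2*cos(10*π*x/3)) v dx + v(3/2) − v(0) for all v ∈ V.

Multiply both sides by a test function v and integrate from 0 to 3/2:
  ∫_0^3/2 −u''(x) v(x) dx = ∫_0^3/2 f(x) v(x) dx.
Integrate the LHS by parts once:
  ∫_0^3/2 −u'' v dx = −[u'(x) v(x)]_0^3/2 + ∫_0^3/2 u'(x) v'(x) dx.
Thus ∫_0^3/2 u'(x) v'(x) dx = ∫_0^3/2 f(x) v(x) dx + [u'(x) v(x)]_0^3/2.
Choose V so that boundary terms are either known or forced to vanish.
u has inhomogeneous Neumann u'(0) = 1, u'(3/2) = 1. [u' v]_0^3/2 = (1)·v(3/2) − (1)·v(0) = v(3/2) − v(0). Take V = H^1(0, 3/2); boundary term becomes part of RHS.
Weak formulation: find u (satisfying any essential BC) such that ∫_0^3/2 u'(x) v'(x) dx = ∫_0^3/2 f v dx + v(3/2) − v(0) for all v ∈ V (Neumann data are natural BCs: they enter the RHS as boundary terms).
Substituting f(x) = 2*cos(10*π*x/3), the right-hand side is ∫_0^3/2 (2*cos(10*π*x/3)) v dx + v(3/2) − v(0).
Compatibility check (pure Neumann): taking v ≡ 1 ∈ V gives 0 = ∫_0^3/2 f dx + (1) − (1), i.e. ∫_0^3/2 f dx must equal u'(0) − u'(3/2) = 0. Indeed ∫_0^3/2 (2*cos(10*π*x/3)) dx = 0, so the data are compatible. The solution is then unique only up to an additive constant (fix it e.g. by requiring ∫_0^3/2 u dx = 0).


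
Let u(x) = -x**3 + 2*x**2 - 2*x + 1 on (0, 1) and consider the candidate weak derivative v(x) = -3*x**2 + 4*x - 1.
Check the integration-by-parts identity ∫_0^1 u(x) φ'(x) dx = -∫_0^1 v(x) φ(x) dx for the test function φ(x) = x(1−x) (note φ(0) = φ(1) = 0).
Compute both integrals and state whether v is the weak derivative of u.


LHS = 3/20, RHS = -1/60. No, v is not the weak derivative of u.

u(x) = -x**3 + 2*x**2 - 2*x + 1, classical derivative u'(x) = -3*x**2 + 4*x - 2.
φ(x) = x(1−x), so φ'(x) = 1 - 2*x.
Note φ(0) = φ(1) = 0, so the boundary term u·φ vanishes.
LHS = ∫_0^1 u(x) φ'(x) dx = ∫_0^1 (2*x^4 - 5*x^3 + 6*x^2 - 4*x + 1) dx. Term by term:
  ∫_0^1 2*x^4 dx = 2/5;  ∫_0^1 -5*x^3 dx = -5/4;  ∫_0^1 6*x^2 dx = 2;
  ∫_0^1 -4*x dx = -2;  ∫_0^1 1 dx = 1.
Sum: 2/5 − 5/4 + 2 − 2 + 1 = 3/20.
So LHS = 3/20.
∫_0^1 v(x) φ(x) dx = ∫_0^1 (3*x^4 - 7*x^3 + 5*x^2 - x) dx. Term by term:
  ∫_0^1 3*x^4 dx = 3/5;  ∫_0^1 -7*x^3 dx = -7/4;  ∫_0^1 5*x^2 dx = 5/3;
  ∫_0^1 -x dx = -1/2.
Sum: 3/5 − 7/4 + 5/3 − 1/2 = 1/60.
So RHS = -∫_0^1 v(x) φ(x) dx = -1/60.
LHS − RHS = 1/6 ≠ 0, so the identity fails.
(For a valid weak derivative the identity must hold for EVERY test function, in particular this one. The failure shows v is NOT the weak derivative of u.)
Correct weak derivative would be u'(x) = -3*x**2 + 4*x - 2.


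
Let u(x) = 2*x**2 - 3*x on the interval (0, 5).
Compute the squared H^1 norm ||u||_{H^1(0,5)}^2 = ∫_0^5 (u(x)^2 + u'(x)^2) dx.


||u||_{H^1}^2 = 4235/3

The H^1 norm (squared) on an interval (0, L) is
  ||u||_{H^1}^2 = ∫_0^L u(x)^2 dx + ∫_0^L u'(x)^2 dx.
Compute u'(x) = 4*x - 3.
Then u(x)^2 = 4*x**4 - 12*x**3 + 9*x**2 and u'(x)^2 = 16*x**2 - 24*x + 9.
Integrate each monomial from 0 to 5 using ∫_0^5 c·x^n dx = c·5^(n+1)/(n+1):
  ∫_0^5 u(x)^2 dx = ∫_0^5 (4*x^4 - 12*x^3 + 9*x^2) dx. Term by term:
    ∫_0^5 4*x^4 dx = 2500;  ∫_0^5 -12*x^3 dx = -1875;  ∫_0^5 9*x^2 dx = 375.
  Sum: 2500 − 1875 + 375 = 1000.
  ∫_0^5 u'(x)^2 dx = ∫_0^5 (16*x^2 - 24*x + 9) dx. Term by term:
    ∫_0^5 16*x^2 dx = 2000/3;  ∫_0^5 -24*x dx = -300;  ∫_0^5 9 dx = 45.
  Sum: 2000/3 − 300 + 45 = 1235/3.
Adding: ||u||_{H^1}^2 = 1000 + 1235/3 = 4235/3.


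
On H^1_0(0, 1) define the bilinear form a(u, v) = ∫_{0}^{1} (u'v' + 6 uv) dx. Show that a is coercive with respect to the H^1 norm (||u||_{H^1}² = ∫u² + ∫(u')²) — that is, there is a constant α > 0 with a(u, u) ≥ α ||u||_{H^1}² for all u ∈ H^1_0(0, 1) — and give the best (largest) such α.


α = 1

Coercivity of a(·,·) on H^1_0(0, 1) means a(u, u) ≥ α ||u||_{H^1}² for every u ∈ H^1_0.
The interval has length L = 1, and Poincaré/coercivity depend only on L. Here a(u, u) = ∫(u')² + (6)·∫u².
Here c = 6 ≥ 1, so a(u,u) = ∫(u')² + c∫u² ≥ ∫(u')² + ∫u² = ||u||_{H^1}², i.e. α = 1 works. No larger α is possible: a(u,u) ≥ α||u||_{H^1}² means (1−α)∫(u')² ≥ (α−c)∫u², and for the modes u_n = sin(nπ(x−x₀)/L) (x₀ the left endpoint) one has ∫u_n²/∫(u_n')² = (L/(nπ))² → 0, so a(u_n,u_n)/||u_n||_{H^1}² → 1. Hence the optimal constant is α = 1.
Therefore α = 1.


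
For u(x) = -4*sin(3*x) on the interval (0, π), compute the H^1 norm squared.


||u||_{H^1(0,π)}^2 = 80*π

u'(x) = -12*cos(3*x).
Expand u² and (u')² and integrate term by term on (0, π), using: for integers n ≥ 1, ∫_0^π sin²(nx) dx = ∫_0^π cos²(nx) dx = π/2; for n ≠ n', ∫_0^π sin(nx)sin(n'x) dx = ∫_0^π cos(nx)cos(n'x) dx = 0; and by product-to-sum, ∫_0^π sin(nx)cos(n'x) dx = ½∫_0^π [sin((n+n')x) + sin((n−n')x)] dx, which is 0 when n+n' is even and 2n/(n²−n'²) when n+n' is odd (it need not vanish on (0, π)).
  u² squared terms: (-4)²·∫sin(3x)² dx = 16·π/2 = 8*π.
  So ∫_0^π u² dx = 8*π.
  (u')² squared terms: (-12)²·∫cos(3x)² dx = 144·π/2 = 72*π.
  So ∫_0^π (u')² dx = 72*π.
||u||_{H^1}^2 = (8*π) + (72*π) = 80*π.


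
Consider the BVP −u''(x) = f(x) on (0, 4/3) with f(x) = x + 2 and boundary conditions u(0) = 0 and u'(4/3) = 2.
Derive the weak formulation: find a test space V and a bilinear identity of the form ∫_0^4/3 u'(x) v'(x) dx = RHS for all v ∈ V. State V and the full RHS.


V = {v ∈ H^1(0, 4/3) : v(0) = 0} (test functions vanish at x = 0 where u is specified); weak form: ∫_0^4/3 u'v' dx = ∫_0^4/3 (x + 2) v dx + 2·v(4/3) for all v ∈ V.

Multiply both sides by a test function v and integrate from 0 to 4/3:
  ∫_0^4/3 −u''(x) v(x) dx = ∫_0^4/3 f(x) v(x) dx.
Integrate the LHS by parts once:
  ∫_0^4/3 −u'' v dx = −[u'(x) v(x)]_0^4/3 + ∫_0^4/3 u'(x) v'(x) dx.
Thus ∫_0^4/3 u'(x) v'(x) dx = ∫_0^4/3 f(x) v(x) dx + [u'(x) v(x)]_0^4/3.
Choose V so that boundary terms are either known or forced to vanish.
Mixed BC: u(0) = 0 (Dirichlet) and u'(4/3) = 2 (Neumann). Define V = {v ∈ H^1(0, 4/3) : v(0) = 0}. Then [u' v]_0^4/3 = u'(4/3)·v(4/3) − u'(0)·0 = 2·v(4/3).
Weak formulation: find u (satisfying any essential BC) such that ∫_0^4/3 u'(x) v'(x) dx = ∫_0^4/3 f v dx + 2·v(4/3) for all v ∈ V (Dirichlet at 0 absorbed into V; Neumann datum at x = 4/3 contributes the boundary term).
Substituting f(x) = x + 2, the right-hand side is ∫_0^4/3 (x + 2) v dx + 2·v(4/3).


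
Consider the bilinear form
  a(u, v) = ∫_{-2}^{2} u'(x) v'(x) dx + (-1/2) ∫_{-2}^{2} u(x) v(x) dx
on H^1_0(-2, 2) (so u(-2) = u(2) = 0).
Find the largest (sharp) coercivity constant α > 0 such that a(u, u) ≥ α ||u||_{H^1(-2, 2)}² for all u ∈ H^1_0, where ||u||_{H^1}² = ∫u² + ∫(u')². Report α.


α = (-8 + π^2)/(π^2 + 16)

Coercivity of a(·,·) on H^1_0(-2, 2) means a(u, u) ≥ α ||u||_{H^1}² for every u ∈ H^1_0.
The interval has length L = 4, and Poincaré/coercivity depend only on L. Here a(u, u) = ∫(u')² + (-1/2)·∫u².
Here c = -1/2 < 0 with |c| < (π/L)² = π^2/16, so coercivity still holds. The condition a(u,u) ≥ α||u||_{H^1}² reads (1−α)∫(u')² ≥ (α−c)∫u². Any admissible α is ≤ 1 (rapidly oscillating u have ∫u²/∫(u')² → 0), and α = 1 would force 0 ≥ (1−c)∫u², impossible since c < 1; so 1−α > 0. By the sharp Poincaré inequality on H^1_0 of an interval of length L, ∫(u')² ≥ (π/L)²∫u² with equality for the first sine mode sin(π(x−x₀)/L) (x₀ the left endpoint), so the inequality holds for all u iff (1−α)(π/L)² ≥ α − c, i.e. α ≤ ((π/L)² + c)/((π/L)² + 1) = (1 + c(L/π)²)/(1 + (L/π)²). (Direct route, valid since c ≤ 0: Poincaré gives c∫u² ≥ c(L/π)²∫(u')², so a(u,u) ≥ (1 + c(L/π)²)∫(u')², while ||u||_{H^1}² ≤ (1 + (L/π)²)∫(u')²; dividing yields the same α.) With (π/L)² = π^2/16 and c = -1/2, the largest admissible constant is α = ((π/L)² + c)/((π/L)² + 1).
Simplifying, α = (-8 + π^2)/(π^2 + 16).


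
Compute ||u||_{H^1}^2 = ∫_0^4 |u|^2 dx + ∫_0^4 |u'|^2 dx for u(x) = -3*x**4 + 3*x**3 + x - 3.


||u||_{H^1}^2 = 7149592/21

The H^1 norm (squared) on an interval (0, L) is
  ||u||_{H^1}^2 = ∫_0^L u(x)^2 dx + ∫_0^L u'(x)^2 dx.
Compute u'(x) = -12*x**3 + 9*x**2 + 1.
Then u(x)^2 = 9*x**8 - 18*x**7 + 9*x**6 - 6*x**5 + 24*x**4 - 18*x**3 + x**2 - 6*x + 9 and u'(x)^2 = 144*x**6 - 216*x**5 + 81*x**4 - 24*x**3 + 18*x**2 + 1.
Integrate each monomial from 0 to 4 using ∫_0^4 c·x^n dx = c·4^(n+1)/(n+1):
  ∫_0^4 u(x)^2 dx = ∫_0^4 (9*x^8 - 18*x^7 + 9*x^6 - 6*x^5 + 24*x^4 - 18*x^3 + x^2 - 6*x + 9) dx. Term by term:
    ∫_0^4 9*x^8 dx = 262144;  ∫_0^4 -18*x^7 dx = -147456;  ∫_0^4 9*x^6 dx = 147456/7;
    ∫_0^4 -6*x^5 dx = -4096;  ∫_0^4 24*x^4 dx = 24576/5;  ∫_0^4 -18*x^3 dx = -1152;
    ∫_0^4 x^2 dx = 64/3;  ∫_0^4 -6*x dx = -48;  ∫_0^4 9 dx = 36.
  Sum: 262144 − 147456 + 147456/7 − 4096 + 24576/5 − 1152 + 64/3 − 48 + 36 = 14220116/105.
  ∫_0^4 u'(x)^2 dx = ∫_0^4 (144*x^6 - 216*x^5 + 81*x^4 - 24*x^3 + 18*x^2 + 1) dx. Term by term:
    ∫_0^4 144*x^6 dx = 2359296/7;  ∫_0^4 -216*x^5 dx = -147456;  ∫_0^4 81*x^4 dx = 82944/5;
    ∫_0^4 -24*x^3 dx = -1536;  ∫_0^4 18*x^2 dx = 384;  ∫_0^4 1 dx = 4.
  Sum: 2359296/7 − 147456 + 82944/5 − 1536 + 384 + 4 = 7175948/35.
Adding: ||u||_{H^1}^2 = 14220116/105 + 7175948/35 = 7149592/21.


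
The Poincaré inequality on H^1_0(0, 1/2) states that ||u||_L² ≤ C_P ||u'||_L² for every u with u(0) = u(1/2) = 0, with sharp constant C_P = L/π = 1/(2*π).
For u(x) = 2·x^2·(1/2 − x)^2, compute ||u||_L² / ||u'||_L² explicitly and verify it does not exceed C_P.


||u||_L² / ||u'||_L² = sqrt(3)/12 < C_P = 1/(2*π).

u(x) = 2·x^2·(1/2 − x)^2, so u'(x) = x*(2*x - 1)*(4*x - 1).
u(x) = 2·x^2·(1/2 − x)^2 vanishes at x = 0 and x = 1/2, so u ∈ H^1_0(0, 1/2). Differentiate via the product rule and integrate the resulting polynomials term by term.
  ∫_0^1/2 u² dx = ∫_0^1/2 (4*x^8 - 8*x^7 + 6*x^6 - 2*x^5 + x^4/4) dx. Term by term:
    ∫_0^1/2 4*x^8 dx = 1/1152;  ∫_0^1/2 -8*x^7 dx = -1/256;  ∫_0^1/2 6*x^6 dx = 3/448;
    ∫_0^1/2 -2*x^5 dx = -1/192;  ∫_0^1/2 x^4/4 dx = 1/640.
  Sum: 1/1152 − 1/256 + 3/448 − 1/192 + 1/640 = 1/80640.
  ∫_0^1/2 (u')² dx = ∫_0^1/2 (64*x^6 - 96*x^5 + 52*x^4 - 12*x^3 + x^2) dx. Term by term:
    ∫_0^1/2 64*x^6 dx = 1/14;  ∫_0^1/2 -96*x^5 dx = -1/4;  ∫_0^1/2 52*x^4 dx = 13/40;
    ∫_0^1/2 -12*x^3 dx = -3/16;  ∫_0^1/2 x^2 dx = 1/24.
  Sum: 1/14 − 1/4 + 13/40 − 3/16 + 1/24 = 1/1680.
∫_0^1/2 u² dx = 1/80640, so ||u||_L² = sqrt(35)/1680.
∫_0^1/2 (u')² dx = 1/1680, so ||u'||_L² = sqrt(105)/420.
Ratio ||u||_L² / ||u'||_L² = sqrt(3)/12.
Sharp Poincaré constant on H^1_0(0, 1/2) is C_P = L/π = 1/(2*π), achieved by sin(2*π·x).
A polynomial bump cannot attain the sharp Poincaré constant (only the first sine eigenfunction does), so the ratio is strictly less than C_P, consistent with ||u||_L² ≤ C_P ||u'||_L².


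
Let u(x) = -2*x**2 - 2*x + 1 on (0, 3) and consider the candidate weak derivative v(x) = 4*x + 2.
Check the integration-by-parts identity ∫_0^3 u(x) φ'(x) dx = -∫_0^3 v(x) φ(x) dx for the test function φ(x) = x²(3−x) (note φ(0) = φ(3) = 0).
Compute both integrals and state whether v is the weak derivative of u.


LHS = 621/10, RHS = -621/10. No, v is not the weak derivative of u.

u(x) = -2*x**2 - 2*x + 1, classical derivative u'(x) = -4*x - 2.
φ(x) = x²(3−x), so φ'(x) = 3*x*(2 - x).
Note φ(0) = φ(3) = 0, so the boundary term u·φ vanishes.
LHS = ∫_0^3 u(x) φ'(x) dx = ∫_0^3 (6*x^4 - 6*x^3 - 15*x^2 + 6*x) dx. Term by term:
  ∫_0^3 6*x^4 dx = 1458/5;  ∫_0^3 -6*x^3 dx = -243/2;  ∫_0^3 -15*x^2 dx = -135;
  ∫_0^3 6*x dx = 27.
Sum: 1458/5 − 243/2 − 135 + 27 = 621/10.
So LHS = 621/10.
∫_0^3 v(x) φ(x) dx = ∫_0^3 (-4*x^4 + 10*x^3 + 6*x^2) dx. Term by term:
  ∫_0^3 -4*x^4 dx = -972/5;  ∫_0^3 10*x^3 dx = 405/2;  ∫_0^3 6*x^2 dx = 54.
Sum: -972/5 + 405/2 + 54 = 621/10.
So RHS = -∫_0^3 v(x) φ(x) dx = -621/10.
LHS − RHS = 621/5 ≠ 0, so the identity fails.
(For a valid weak derivative the identity must hold for EVERY test function, in particular this one. The failure shows v is NOT the weak derivative of u.)
Correct weak derivative would be u'(x) = -4*x - 2.


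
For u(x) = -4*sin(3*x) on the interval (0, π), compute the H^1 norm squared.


||u||_{H^1(0,π)}^2 = 80*π

u'(x) = -12*cos(3*x).
Expand u² and (u')² and integrate term by term on (0, π), using: for integers n ≥ 1, ∫_0^π sin²(nx) dx = ∫_0^π cos²(nx) dx = π/2; for n ≠ n', ∫_0^π sin(nx)sin(n'x) dx = ∫_0^π cos(nx)cos(n'x) dx = 0; and by product-to-sum, ∫_0^π sin(nx)cos(n'x) dx = ½∫_0^π [sin((n+n')x) + sin((n−n')x)] dx, which is 0 when n+n' is even and 2n/(n²−n'²) when n+n' is odd (it need not vanish on (0, π)).
  u² squared terms: (-4)²·∫sin(3x)² dx = 16·π/2 = 8*π.
  So ∫_0^π u² dx = 8*π.
  (u')² squared terms: (-12)²·∫cos(3x)² dx = 144·π/2 = 72*π.
  So ∫_0^π (u')² dx = 72*π.
||u||_{H^1}^2 = (8*π) + (72*π) = 80*π.


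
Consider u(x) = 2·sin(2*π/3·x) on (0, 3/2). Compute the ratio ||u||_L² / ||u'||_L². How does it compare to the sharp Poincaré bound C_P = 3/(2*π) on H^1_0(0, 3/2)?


||u||_L² / ||u'||_L² = 3/(2*π) = C_P.

u(x) = 2·sin(2*π/3·x), so u'(x) = 4*π*cos(2*π*x/3)/3.
Writing u(x) = A·sin(kπx/L) with A = 2 and k = 1, use ∫_0^L sin²(kπx/L) dx = L/2 and ∫_0^L cos²(kπx/L) dx = L/2.
u² = 4·sin²(2*π/3·x) and (u')² = 16*π^2/9·cos²(2*π/3·x), and each of sin², cos² integrates to L/2 = 3/4 over (0, 3/2).
∫_0^3/2 u² dx = 3, so ||u||_L² = sqrt(3).
∫_0^3/2 (u')² dx = 4*π^2/3, so ||u'||_L² = 2*sqrt(3)*π/3.
Ratio ||u||_L² / ||u'||_L² = 3/(2*π).
Sharp Poincaré constant on H^1_0(0, 3/2) is C_P = L/π = 3/(2*π), achieved by sin(2*π/3·x).
This is the k = 1 eigenfunction (up to amplitude), so the ratio equals the sharp Poincaré constant exactly.


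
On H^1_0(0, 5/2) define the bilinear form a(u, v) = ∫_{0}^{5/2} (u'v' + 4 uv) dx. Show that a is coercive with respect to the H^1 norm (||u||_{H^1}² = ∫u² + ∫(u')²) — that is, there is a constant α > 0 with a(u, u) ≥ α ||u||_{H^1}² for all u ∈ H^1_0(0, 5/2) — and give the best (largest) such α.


α = 1

Coercivity of a(·,·) on H^1_0(0, 5/2) means a(u, u) ≥ α ||u||_{H^1}² for every u ∈ H^1_0.
The interval has length L = 5/2, and Poincaré/coercivity depend only on L. Here a(u, u) = ∫(u')² + (4)·∫u².
Here c = 4 ≥ 1, so a(u,u) = ∫(u')² + c∫u² ≥ ∫(u')² + ∫u² = ||u||_{H^1}², i.e. α = 1 works. No larger α is possible: a(u,u) ≥ α||u||_{H^1}² means (1−α)∫(u')² ≥ (α−c)∫u², and for the modes u_n = sin(nπ(x−x₀)/L) (x₀ the left endpoint) one has ∫u_n²/∫(u_n')² = (L/(nπ))² → 0, so a(u_n,u_n)/||u_n||_{H^1}² → 1. Hence the optimal constant is α = 1.
Therefore α = 1.


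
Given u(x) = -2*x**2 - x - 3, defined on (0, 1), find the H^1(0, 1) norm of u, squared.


||u||_{H^1}^2 = 427/15

The H^1 norm (squared) on an interval (0, L) is
  ||u||_{H^1}^2 = ∫_0^L u(x)^2 dx + ∫_0^L u'(x)^2 dx.
Compute u'(x) = -4*x - 1.
Then u(x)^2 = 4*x**4 + 4*x**3 + 13*x**2 + 6*x + 9 and u'(x)^2 = 16*x**2 + 8*x + 1.
Integrate each monomial from 0 to 1 using ∫_0^1 c·x^n dx = c·1^(n+1)/(n+1):
  ∫_0^1 u(x)^2 dx = ∫_0^1 (4*x^4 + 4*x^3 + 13*x^2 + 6*x + 9) dx. Term by term:
    ∫_0^1 4*x^4 dx = 4/5;  ∫_0^1 4*x^3 dx = 1;  ∫_0^1 13*x^2 dx = 13/3;
    ∫_0^1 6*x dx = 3;  ∫_0^1 9 dx = 9.
  Sum: 4/5 + 1 + 13/3 + 3 + 9 = 272/15.
  ∫_0^1 u'(x)^2 dx = ∫_0^1 (16*x^2 + 8*x + 1) dx. Term by term:
    ∫_0^1 16*x^2 dx = 16/3;  ∫_0^1 8*x dx = 4;  ∫_0^1 1 dx = 1.
  Sum: 16/3 + 4 + 1 = 31/3.
Adding: ||u||_{H^1}^2 = 272/15 + 31/3 = 427/15.


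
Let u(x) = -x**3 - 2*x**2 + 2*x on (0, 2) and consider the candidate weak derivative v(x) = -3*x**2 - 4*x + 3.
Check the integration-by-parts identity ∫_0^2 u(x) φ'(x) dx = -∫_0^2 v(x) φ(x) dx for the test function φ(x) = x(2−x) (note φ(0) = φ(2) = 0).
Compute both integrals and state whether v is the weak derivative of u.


LHS = 112/15, RHS = 92/15. No, v is not the weak derivative of u.

u(x) = -x**3 - 2*x**2 + 2*x, classical derivative u'(x) = -3*x**2 - 4*x + 2.
φ(x) = x(2−x), so φ'(x) = 2 - 2*x.
Note φ(0) = φ(2) = 0, so the boundary term u·φ vanishes.
LHS = ∫_0^2 u(x) φ'(x) dx = ∫_0^2 (2*x^4 + 2*x^3 - 8*x^2 + 4*x) dx. Term by term:
  ∫_0^2 2*x^4 dx = 64/5;  ∫_0^2 2*x^3 dx = 8;  ∫_0^2 -8*x^2 dx = -64/3;
  ∫_0^2 4*x dx = 8.
Sum: 64/5 + 8 − 64/3 + 8 = 112/15.
So LHS = 112/15.
∫_0^2 v(x) φ(x) dx = ∫_0^2 (3*x^4 - 2*x^3 - 11*x^2 + 6*x) dx. Term by term:
  ∫_0^2 3*x^4 dx = 96/5;  ∫_0^2 -2*x^3 dx = -8;  ∫_0^2 -11*x^2 dx = -88/3;
  ∫_0^2 6*x dx = 12.
Sum: 96/5 − 8 − 88/3 + 12 = -92/15.
So RHS = -∫_0^2 v(x) φ(x) dx = 92/15.
LHS − RHS = 4/3 ≠ 0, so the identity fails.
(For a valid weak derivative the identity must hold for EVERY test function, in particular this one. The failure shows v is NOT the weak derivative of u.)
Correct weak derivative would be u'(x) = -3*x**2 - 4*x + 2.


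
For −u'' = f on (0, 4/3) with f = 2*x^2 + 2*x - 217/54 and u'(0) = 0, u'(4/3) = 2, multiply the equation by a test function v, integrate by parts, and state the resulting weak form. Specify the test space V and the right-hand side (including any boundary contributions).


V = H^1(0, 4/3) (v unrestricted at boundary; u is determined up to an additive constant); weak form: ∫_0^4/3 u'v' dx = ∫_0^4/3 (2*x^2 + 2*x - 217/54) v dx + 2·v(4/3) for all v ∈ V.

Multiply both sides by a test function v and integrate from 0 to 4/3:
  ∫_0^4/3 −u''(x) v(x) dx = ∫_0^4/3 f(x) v(x) dx.
Integrate the LHS by parts once:
  ∫_0^4/3 −u'' v dx = −[u'(x) v(x)]_0^4/3 + ∫_0^4/3 u'(x) v'(x) dx.
Thus ∫_0^4/3 u'(x) v'(x) dx = ∫_0^4/3 f(x) v(x) dx + [u'(x) v(x)]_0^4/3.
Choose V so that boundary terms are either known or forced to vanish.
u has inhomogeneous Neumann u'(0) = 0, u'(4/3) = 2. [u' v]_0^4/3 = (2)·v(4/3) − (0)·v(0) = 2·v(4/3). Take V = H^1(0, 4/3); boundary term becomes part of RHS.
Weak formulation: find u (satisfying any essential BC) such that ∫_0^4/3 u'(x) v'(x) dx = ∫_0^4/3 f v dx + 2·v(4/3) for all v ∈ V (Neumann data are natural BCs: they enter the RHS as boundary terms).
Substituting f(x) = 2*x^2 + 2*x - 217/54, the right-hand side is ∫_0^4/3 (2*x^2 + 2*x - 217/54) v dx + 2·v(4/3).
Compatibility check (pure Neumann): taking v ≡ 1 ∈ V gives 0 = ∫_0^4/3 f dx + (2) − (0), i.e. ∫_0^4/3 f dx must equal u'(0) − u'(4/3) = -2. Indeed ∫_0^4/3 (2*x^2 + 2*x - 217/54) dx = -2, so the data are compatible. The solution is then unique only up to an additive constant (fix it e.g. by requiring ∫_0^4/3 u dx = 0).


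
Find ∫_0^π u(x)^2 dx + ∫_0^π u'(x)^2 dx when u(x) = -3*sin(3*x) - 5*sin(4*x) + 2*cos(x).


||u||_{H^1(0,π)}^2 = -64/3 + 523*π/2

u'(x) = -2*sin(x) - 9*cos(3*x) - 20*cos(4*x).
Expand u² and (u')² and integrate term by term on (0, π), using: for integers n ≥ 1, ∫_0^π sin²(nx) dx = ∫_0^π cos²(nx) dx = π/2; for n ≠ n', ∫_0^π sin(nx)sin(n'x) dx = ∫_0^π cos(nx)cos(n'x) dx = 0; and by product-to-sum, ∫_0^π sin(nx)cos(n'x) dx = ½∫_0^π [sin((n+n')x) + sin((n−n')x)] dx, which is 0 when n+n' is even and 2n/(n²−n'²) when n+n' is odd (it need not vanish on (0, π)).
  u² squared terms: (-5)²·∫sin(4x)² dx = 25·π/2 = 25*π/2;  (-3)²·∫sin(3x)² dx = 9·π/2 = 9*π/2;  (2)²·∫cos(x)² dx = 4·π/2 = 2*π.
  u² cross terms: 2·(-5)·(-3)·∫sin(4x)·sin(3x) dx = 30·(0) = 0;  2·(-5)·(2)·∫sin(4x)·cos(x) dx = -20·(8/15) = -32/3;  2·(-3)·(2)·∫sin(3x)·cos(x) dx = -12·(0) = 0.
  So ∫_0^π u² dx = 25*π/2 + 9*π/2 + 2*π + 0 − 32/3 + 0 = -32/3 + 19*π.
  (u')² squared terms: (-20)²·∫cos(4x)² dx = 400·π/2 = 200*π;  (-9)²·∫cos(3x)² dx = 81·π/2 = 81*π/2;  (-2)²·∫sin(x)² dx = 4·π/2 = 2*π.
  (u')² cross terms: 2·(-20)·(-9)·∫cos(4x)·cos(3x) dx = 360·(0) = 0;  2·(-20)·(-2)·∫cos(4x)·sin(x) dx = 80·(-2/15) = -32/3;  2·(-9)·(-2)·∫cos(3x)·sin(x) dx = 36·(0) = 0.
  So ∫_0^π (u')² dx = 200*π + 81*π/2 + 2*π + 0 − 32/3 + 0 = -32/3 + 485*π/2.
||u||_{H^1}^2 = (-32/3 + 19*π) + (-32/3 + 485*π/2) = -64/3 + 523*π/2.


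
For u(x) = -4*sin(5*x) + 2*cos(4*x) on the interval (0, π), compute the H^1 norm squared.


||u||_{H^1(0,π)}^2 = -2720/9 + 242*π

u'(x) = -8*sin(4*x) - 20*cos(5*x).
Expand u² and (u')² and integrate term by term on (0, π), using: for integers n ≥ 1, ∫_0^π sin²(nx) dx = ∫_0^π cos²(nx) dx = π/2; for n ≠ n', ∫_0^π sin(nx)sin(n'x) dx = ∫_0^π cos(nx)cos(n'x) dx = 0; and by product-to-sum, ∫_0^π sin(nx)cos(n'x) dx = ½∫_0^π [sin((n+n')x) + sin((n−n')x)] dx, which is 0 when n+n' is even and 2n/(n²−n'²) when n+n' is odd (it need not vanish on (0, π)).
  u² squared terms: (-4)²·∫sin(5x)² dx = 16·π/2 = 8*π;  (2)²·∫cos(4x)² dx = 4·π/2 = 2*π.
  u² cross terms: 2·(-4)·(2)·∫sin(5x)·cos(4x) dx = -16·(10/9) = -160/9.
  So ∫_0^π u² dx = 8*π + 2*π − 160/9 = -160/9 + 10*π.
  (u')² squared terms: (-20)²·∫cos(5x)² dx = 400·π/2 = 200*π;  (-8)²·∫sin(4x)² dx = 64·π/2 = 32*π.
  (u')² cross terms: 2·(-20)·(-8)·∫cos(5x)·sin(4x) dx = 320·(-8/9) = -2560/9.
  So ∫_0^π (u')² dx = 200*π + 32*π − 2560/9 = -2560/9 + 232*π.
||u||_{H^1}^2 = (-160/9 + 10*π) + (-2560/9 + 232*π) = -2720/9 + 242*π.


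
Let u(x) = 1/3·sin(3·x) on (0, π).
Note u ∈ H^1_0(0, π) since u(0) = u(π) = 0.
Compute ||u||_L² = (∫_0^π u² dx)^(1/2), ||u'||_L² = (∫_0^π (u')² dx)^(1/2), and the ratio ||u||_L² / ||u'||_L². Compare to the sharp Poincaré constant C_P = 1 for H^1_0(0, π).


||u||_L² / ||u'||_L² = 1/3 < C_P = 1.

u(x) = 1/3·sin(3·x), so u'(x) = cos(3*x).
Writing u(x) = A·sin(kπx/L) with A = 1/3 and k = 3, use ∫_0^L sin²(kπx/L) dx = L/2 and ∫_0^L cos²(kπx/L) dx = L/2.
u² = 1/9·sin²(3·x) and (u')² = 1·cos²(3·x), and each of sin², cos² integrates to L/2 = π/2 over (0, π).
∫_0^π u² dx = π/18, so ||u||_L² = sqrt(2)*sqrt(π)/6.
∫_0^π (u')² dx = π/2, so ||u'||_L² = sqrt(2)*sqrt(π)/2.
Ratio ||u||_L² / ||u'||_L² = 1/3.
Sharp Poincaré constant on H^1_0(0, π) is C_P = L/π = 1, achieved by sin(x).
This is the k = 3 harmonic; the ratio L/(kπ) is strictly less than C_P = L/π, consistent with the sharp inequality ||u||_L² ≤ C_P ||u'||_L².


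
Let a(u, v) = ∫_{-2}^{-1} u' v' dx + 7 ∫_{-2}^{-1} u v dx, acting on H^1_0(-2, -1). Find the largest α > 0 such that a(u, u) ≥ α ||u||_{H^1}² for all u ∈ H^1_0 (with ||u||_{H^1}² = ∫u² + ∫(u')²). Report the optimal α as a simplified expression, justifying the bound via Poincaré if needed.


α = 1

Coercivity of a(·,·) on H^1_0(-2, -1) means a(u, u) ≥ α ||u||_{H^1}² for every u ∈ H^1_0.
The interval has length L = 1, and Poincaré/coercivity depend only on L. Here a(u, u) = ∫(u')² + (7)·∫u².
Here c = 7 ≥ 1, so a(u,u) = ∫(u')² + c∫u² ≥ ∫(u')² + ∫u² = ||u||_{H^1}², i.e. α = 1 works. No larger α is possible: a(u,u) ≥ α||u||_{H^1}² means (1−α)∫(u')² ≥ (α−c)∫u², and for the modes u_n = sin(nπ(x−x₀)/L) (x₀ the left endpoint) one has ∫u_n²/∫(u_n')² = (L/(nπ))² → 0, so a(u_n,u_n)/||u_n||_{H^1}² → 1. Hence the optimal constant is α = 1.
Therefore α = 1.


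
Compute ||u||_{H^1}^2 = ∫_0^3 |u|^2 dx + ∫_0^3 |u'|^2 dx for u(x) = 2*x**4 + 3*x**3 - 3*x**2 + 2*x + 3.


||u||_{H^1}^2 = 1886253/35

The H^1 norm (squared) on an interval (0, L) is
  ||u||_{H^1}^2 = ∫_0^L u(x)^2 dx + ∫_0^L u'(x)^2 dx.
Compute u'(x) = 8*x**3 + 9*x**2 - 6*x + 2.
Then u(x)^2 = 4*x**8 + 12*x**7 - 3*x**6 - 10*x**5 + 33*x**4 + 6*x**3 - 14*x**2 + 12*x + 9 and u'(x)^2 = 64*x**6 + 144*x**5 - 15*x**4 - 76*x**3 + 72*x**2 - 24*x + 4.
Integrate each monomial from 0 to 3 using ∫_0^3 c·x^n dx = c·3^(n+1)/(n+1):
  ∫_0^3 u(x)^2 dx = ∫_0^3 (4*x^8 + 12*x^7 - 3*x^6 - 10*x^5 + 33*x^4 + 6*x^3 - 14*x^2 + 12*x + 9) dx. Term by term:
    ∫_0^3 4*x^8 dx = 8748;  ∫_0^3 12*x^7 dx = 19683/2;  ∫_0^3 -3*x^6 dx = -6561/7;
    ∫_0^3 -10*x^5 dx = -1215;  ∫_0^3 33*x^4 dx = 8019/5;  ∫_0^3 6*x^3 dx = 243/2;
    ∫_0^3 -14*x^2 dx = -126;  ∫_0^3 12*x dx = 54;  ∫_0^3 9 dx = 27.
  Sum: 8748 + 19683/2 − 6561/7 − 1215 + 8019/5 + 243/2 − 126 + 54 + 27 = 634113/35.
  ∫_0^3 u'(x)^2 dx = ∫_0^3 (64*x^6 + 144*x^5 - 15*x^4 - 76*x^3 + 72*x^2 - 24*x + 4) dx. Term by term:
    ∫_0^3 64*x^6 dx = 139968/7;  ∫_0^3 144*x^5 dx = 17496;  ∫_0^3 -15*x^4 dx = -729;
    ∫_0^3 -76*x^3 dx = -1539;  ∫_0^3 72*x^2 dx = 648;  ∫_0^3 -24*x dx = -108;
    ∫_0^3 4 dx = 12.
  Sum: 139968/7 + 17496 − 729 − 1539 + 648 − 108 + 12 = 250428/7.
Adding: ||u||_{H^1}^2 = 634113/35 + 250428/7 = 1886253/35.


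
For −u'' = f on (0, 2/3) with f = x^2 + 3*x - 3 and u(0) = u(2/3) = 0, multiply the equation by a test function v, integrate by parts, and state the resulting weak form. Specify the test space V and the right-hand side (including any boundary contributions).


V = H^1_0(0, 2/3) (so v(0) = v(2/3) = 0); weak form: ∫_0^2/3 u'v' dx = ∫_0^2/3 (x^2 + 3*x - 3) v dx for all v ∈ V.

Multiply both sides by a test function v and integrate from 0 to 2/3:
  ∫_0^2/3 −u''(x) v(x) dx = ∫_0^2/3 f(x) v(x) dx.
Integrate the LHS by parts once:
  ∫_0^2/3 −u'' v dx = −[u'(x) v(x)]_0^2/3 + ∫_0^2/3 u'(x) v'(x) dx.
Thus ∫_0^2/3 u'(x) v'(x) dx = ∫_0^2/3 f(x) v(x) dx + [u'(x) v(x)]_0^2/3.
Choose V so that boundary terms are either known or forced to vanish.
u is Dirichlet: u(0) = u(2/3) = 0. Let V = H^1_0(0, 2/3); then v(0) = v(2/3) = 0, and [u' v]_0^2/3 = 0.
Weak formulation: find u (satisfying any essential BC) such that ∫_0^2/3 u'(x) v'(x) dx = ∫_0^2/3 f v dx for all v ∈ V.
Substituting f(x) = x^2 + 3*x - 3, the right-hand side is ∫_0^2/3 (x^2 + 3*x - 3) v dx.


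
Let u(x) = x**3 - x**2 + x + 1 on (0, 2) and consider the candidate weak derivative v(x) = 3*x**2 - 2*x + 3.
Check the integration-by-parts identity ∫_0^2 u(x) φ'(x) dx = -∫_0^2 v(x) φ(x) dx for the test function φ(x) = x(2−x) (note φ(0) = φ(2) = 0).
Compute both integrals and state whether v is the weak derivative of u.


LHS = -52/15, RHS = -92/15. No, v is not the weak derivative of u.

u(x) = x**3 - x**2 + x + 1, classical derivative u'(x) = 3*x**2 - 2*x + 1.
φ(x) = x(2−x), so φ'(x) = 2 - 2*x.
Note φ(0) = φ(2) = 0, so the boundary term u·φ vanishes.
LHS = ∫_0^2 u(x) φ'(x) dx = ∫_0^2 (-2*x^4 + 4*x^3 - 4*x^2 + 2) dx. Term by term:
  ∫_0^2 -2*x^4 dx = -64/5;  ∫_0^2 4*x^3 dx = 16;  ∫_0^2 -4*x^2 dx = -32/3;
  ∫_0^2 2 dx = 4.
Sum: -64/5 + 16 − 32/3 + 4 = -52/15.
So LHS = -52/15.
∫_0^2 v(x) φ(x) dx = ∫_0^2 (-3*x^4 + 8*x^3 - 7*x^2 + 6*x) dx. Term by term:
  ∫_0^2 -3*x^4 dx = -96/5;  ∫_0^2 8*x^3 dx = 32;  ∫_0^2 -7*x^2 dx = -56/3;
  ∫_0^2 6*x dx = 12.
Sum: -96/5 + 32 − 56/3 + 12 = 92/15.
So RHS = -∫_0^2 v(x) φ(x) dx = -92/15.
LHS − RHS = 8/3 ≠ 0, so the identity fails.
(For a valid weak derivative the identity must hold for EVERY test function, in particular this one. The failure shows v is NOT the weak derivative of u.)
Correct weak derivative would be u'(x) = 3*x**2 - 2*x + 1.


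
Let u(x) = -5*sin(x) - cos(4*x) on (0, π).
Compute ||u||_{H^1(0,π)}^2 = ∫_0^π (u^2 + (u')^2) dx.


||u||_{H^1(0,π)}^2 = -68/3 + 67*π/2

u'(x) = 4*sin(4*x) - 5*cos(x).
Expand u² and (u')² and integrate term by term on (0, π), using: for integers n ≥ 1, ∫_0^π sin²(nx) dx = ∫_0^π cos²(nx) dx = π/2; for n ≠ n', ∫_0^π sin(nx)sin(n'x) dx = ∫_0^π cos(nx)cos(n'x) dx = 0; and by product-to-sum, ∫_0^π sin(nx)cos(n'x) dx = ½∫_0^π [sin((n+n')x) + sin((n−n')x)] dx, which is 0 when n+n' is even and 2n/(n²−n'²) when n+n' is odd (it need not vanish on (0, π)).
  u² squared terms: (-1)²·∫cos(4x)² dx = 1·π/2 = π/2;  (-5)²·∫sin(x)² dx = 25·π/2 = 25*π/2.
  u² cross terms: 2·(-1)·(-5)·∫cos(4x)·sin(x) dx = 10·(-2/15) = -4/3.
  So ∫_0^π u² dx = π/2 + 25*π/2 − 4/3 = -4/3 + 13*π.
  (u')² squared terms: (-5)²·∫cos(x)² dx = 25·π/2 = 25*π/2;  (4)²·∫sin(4x)² dx = 16·π/2 = 8*π.
  (u')² cross terms: 2·(-5)·(4)·∫cos(x)·sin(4x) dx = -40·(8/15) = -64/3.
  So ∫_0^π (u')² dx = 25*π/2 + 8*π − 64/3 = -64/3 + 41*π/2.
||u||_{H^1}^2 = (-4/3 + 13*π) + (-64/3 + 41*π/2) = -68/3 + 67*π/2.


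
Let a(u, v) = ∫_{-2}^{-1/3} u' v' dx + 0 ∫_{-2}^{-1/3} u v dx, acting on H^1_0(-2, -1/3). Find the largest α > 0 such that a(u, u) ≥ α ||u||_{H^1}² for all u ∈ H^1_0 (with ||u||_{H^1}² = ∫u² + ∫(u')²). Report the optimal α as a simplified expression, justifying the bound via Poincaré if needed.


α = 9*π^2/(25 + 9*π^2)

Coercivity of a(·,·) on H^1_0(-2, -1/3) means a(u, u) ≥ α ||u||_{H^1}² for every u ∈ H^1_0.
The interval has length L = 5/3, and Poincaré/coercivity depend only on L. Here a(u, u) = ∫(u')² + (0)·∫u².
Here c = 0, so a(u,u) = ∫(u')² alone. The condition a(u,u) ≥ α||u||_{H^1}² reads (1−α)∫(u')² ≥ (α−c)∫u². Any admissible α is ≤ 1 (rapidly oscillating u have ∫u²/∫(u')² → 0), and α = 1 would force 0 ≥ (1−c)∫u², impossible since c < 1; so 1−α > 0. By the sharp Poincaré inequality on H^1_0 of an interval of length L, ∫(u')² ≥ (π/L)²∫u² with equality for the first sine mode sin(π(x−x₀)/L) (x₀ the left endpoint), so the inequality holds for all u iff (1−α)(π/L)² ≥ α − c, i.e. α ≤ ((π/L)² + c)/((π/L)² + 1) = (1 + c(L/π)²)/(1 + (L/π)²). (Direct route, valid since c ≤ 0: Poincaré gives c∫u² ≥ c(L/π)²∫(u')², so a(u,u) ≥ (1 + c(L/π)²)∫(u')², while ||u||_{H^1}² ≤ (1 + (L/π)²)∫(u')²; dividing yields the same α.) With (π/L)² = 9*π^2/25 and c = 0, the largest admissible constant is α = ((π/L)² + c)/((π/L)² + 1).
Simplifying, α = 9*π^2/(25 + 9*π^2).


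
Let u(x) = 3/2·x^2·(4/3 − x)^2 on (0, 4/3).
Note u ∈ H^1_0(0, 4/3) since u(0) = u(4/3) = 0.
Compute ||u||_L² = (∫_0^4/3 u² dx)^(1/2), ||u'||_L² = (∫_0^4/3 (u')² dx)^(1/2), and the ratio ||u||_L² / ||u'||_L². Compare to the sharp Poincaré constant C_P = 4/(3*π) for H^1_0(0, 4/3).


||u||_L² / ||u'||_L² = 2*sqrt(3)/9 < C_P = 4/(3*π).

u(x) = 3/2·x^2·(4/3 − x)^2, so u'(x) = 2*x*(3*x - 4)*(3*x - 2)/3.
u(x) = 3/2·x^2·(4/3 − x)^2 vanishes at x = 0 and x = 4/3, so u ∈ H^1_0(0, 4/3). Differentiate via the product rule and integrate the resulting polynomials term by term.
  ∫_0^4/3 u² dx = ∫_0^4/3 (9*x^8/4 - 12*x^7 + 24*x^6 - 64*x^5/3 + 64*x^4/9) dx. Term by term:
    ∫_0^4/3 9*x^8/4 dx = 65536/19683;  ∫_0^4/3 -12*x^7 dx = -32768/2187;  ∫_0^4/3 24*x^6 dx = 131072/5103;
    ∫_0^4/3 -64*x^5/3 dx = -131072/6561;  ∫_0^4/3 64*x^4/9 dx = 65536/10935.
  Sum: 65536/19683 − 32768/2187 + 131072/5103 − 131072/6561 + 65536/10935 = 32768/688905.
  ∫_0^4/3 (u')² dx = ∫_0^4/3 (36*x^6 - 144*x^5 + 208*x^4 - 128*x^3 + 256*x^2/9) dx. Term by term:
    ∫_0^4/3 36*x^6 dx = 65536/1701;  ∫_0^4/3 -144*x^5 dx = -32768/243;  ∫_0^4/3 208*x^4 dx = 212992/1215;
    ∫_0^4/3 -128*x^3 dx = -8192/81;  ∫_0^4/3 256*x^2/9 dx = 16384/729.
  Sum: 65536/1701 − 32768/243 + 212992/1215 − 8192/81 + 16384/729 = 8192/25515.
∫_0^4/3 u² dx = 32768/688905, so ||u||_L² = 128*sqrt(210)/8505.
∫_0^4/3 (u')² dx = 8192/25515, so ||u'||_L² = 64*sqrt(70)/945.
Ratio ||u||_L² / ||u'||_L² = 2*sqrt(3)/9.
Sharp Poincaré constant on H^1_0(0, 4/3) is C_P = L/π = 4/(3*π), achieved by sin(3*π/4·x).
A polynomial bump cannot attain the sharp Poincaré constant (only the first sine eigenfunction does), so the ratio is strictly less than C_P, consistent with ||u||_L² ≤ C_P ||u'||_L².


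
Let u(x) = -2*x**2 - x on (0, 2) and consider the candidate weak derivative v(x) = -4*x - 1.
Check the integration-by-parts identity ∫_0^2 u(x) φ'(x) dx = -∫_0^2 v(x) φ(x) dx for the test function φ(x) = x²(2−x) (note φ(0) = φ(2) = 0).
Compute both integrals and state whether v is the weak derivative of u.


LHS = 116/15, RHS = 116/15. Yes, v = u' weakly.

u(x) = -2*x**2 - x, classical derivative u'(x) = -4*x - 1.
φ(x) = x²(2−x), so φ'(x) = x*(4 - 3*x).
Note φ(0) = φ(2) = 0, so the boundary term u·φ vanishes.
LHS = ∫_0^2 u(x) φ'(x) dx = ∫_0^2 (6*x^4 - 5*x^3 - 4*x^2) dx. Term by term:
  ∫_0^2 6*x^4 dx = 192/5;  ∫_0^2 -5*x^3 dx = -20;  ∫_0^2 -4*x^2 dx = -32/3.
Sum: 192/5 − 20 − 32/3 = 116/15.
So LHS = 116/15.
∫_0^2 v(x) φ(x) dx = ∫_0^2 (4*x^4 - 7*x^3 - 2*x^2) dx. Term by term:
  ∫_0^2 4*x^4 dx = 128/5;  ∫_0^2 -7*x^3 dx = -28;  ∫_0^2 -2*x^2 dx = -16/3.
Sum: 128/5 − 28 − 16/3 = -116/15.
So RHS = -∫_0^2 v(x) φ(x) dx = 116/15.
LHS = RHS, so the identity holds for this test φ.
Moreover u is smooth here and v(x) = u'(x) = -4*x - 1 pointwise, so the identity holds for every test function. Hence v is the weak derivative of u.
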